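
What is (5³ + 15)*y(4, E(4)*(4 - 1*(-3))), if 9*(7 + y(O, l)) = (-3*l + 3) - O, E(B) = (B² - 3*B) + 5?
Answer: -35420/9 ≈ -3935.6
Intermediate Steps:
E(B) = 5 + B² - 3*B
y(O, l) = -20/3 - l/3 - O/9 (y(O, l) = -7 + ((-3*l + 3) - O)/9 = -7 + ((3 - 3*l) - O)/9 = -7 + (3 - O - 3*l)/9 = -7 + (⅓ - l/3 - O/9) = -20/3 - l/3 - O/9)
(5³ + 15)*y(4, E(4)*(4 - 1*(-3))) = (5³ + 15)*(-20/3 - (5 + 4² - 3*4)*(4 - 1*(-3))/3 - ⅑*4) = (125 + 15)*(-20/3 - (5 + 16 - 12)*(4 + 3)/3 - 4/9) = 140*(-20/3 - 3*7 - 4/9) = 140*(-20/3 - ⅓*63 - 4/9) = 140*(-20/3 - 21 - 4/9) = 140*(-253/9) = -35420/9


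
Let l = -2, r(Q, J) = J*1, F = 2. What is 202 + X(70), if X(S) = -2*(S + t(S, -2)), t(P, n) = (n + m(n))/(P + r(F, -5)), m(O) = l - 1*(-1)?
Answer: 4036/65 ≈ 62.092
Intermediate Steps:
r(Q, J) = J
m(O) = -1 (m(O) = -2 - 1*(-1) = -2 + 1 = -1)
t(P, n) = (-1 + n)/(-5 + P) (t(P, n) = (n - 1)/(P - 5) = (-1 + n)/(-5 + P))
X(S) = -2*S + 6/(-5 + S) (X(S) = -2*(S + (-1 - 2)/(-5 + S)) = -2*(S - 3/(-5 + S)) = -2*S + 6/(-5 + S))
202 + X(70) = 202 + 2*(3 - 1*70*(-5 + 70))/(-5 + 70) = 202 + 2*(3 - 1*70*65)/65 = 202 + 2*(1/65)*(3 - 4550) = 202 + 2*(1/65)*(-4547) = 202 - 9094/65 = 4036/65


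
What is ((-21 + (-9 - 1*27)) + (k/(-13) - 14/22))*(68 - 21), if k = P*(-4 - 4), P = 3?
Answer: -374966/143 ≈ -2622.1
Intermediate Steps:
k = -24 (k = 3*(-4 - 4) = 3*(-8) = -24)
((-21 + (-9 - 1*27)) + (k/(-13) - 14/22))*(68 - 21) = ((-21 + (-9 - 1*27)) + (-24/(-13) - 14/22))*(68 - 21) = ((-21 + (-9 - 27)) + (-24*(-1/13) - 14*1/22))*47 = ((-21 - 36) + (24/13 - 7/11))*47 = (-57 + 173/143)*47 = -7978/143*47 = -374966/143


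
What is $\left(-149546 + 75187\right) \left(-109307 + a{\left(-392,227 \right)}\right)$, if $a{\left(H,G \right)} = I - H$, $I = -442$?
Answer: $8131677163$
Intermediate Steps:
$a{\left(H,G \right)} = -442 - H$
$\left(-149546 + 75187\right) \left(-109307 + a{\left(-392,227 \right)}\right) = \left(-149546 + 75187\right) \left(-109307 - 50\right) = - 74359 \left(-109307 + \left(-442 + 392\right)\right) = - 74359 \left(-109307 - 50\right) = \left(-74359\right) \left(-109357\right) = 8131677163$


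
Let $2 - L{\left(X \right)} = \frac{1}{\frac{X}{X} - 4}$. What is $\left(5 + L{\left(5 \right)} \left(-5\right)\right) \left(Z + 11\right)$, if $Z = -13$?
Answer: $\frac{40}{3} \approx 13.333$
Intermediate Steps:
$L{\left(X \right)} = \frac{7}{3}$ ($L{\left(X \right)} = 2 - \frac{1}{\frac{X}{X} - 4} = 2 - \frac{1}{1 - 4} = 2 - \frac{1}{-3} = 2 - - \frac{1}{3} = 2 + \frac{1}{3} = \frac{7}{3}$)
$\left(5 + L{\left(5 \right)} \left(-5\right)\right) \left(Z + 11\right) = \left(5 + \frac{7}{3} \left(-5\right)\right) \left(-13 + 11\right) = \left(5 - \frac{35}{3}\right) \left(-2\right) = \left(- \frac{20}{3}\right) \left(-2\right) = \frac{40}{3}$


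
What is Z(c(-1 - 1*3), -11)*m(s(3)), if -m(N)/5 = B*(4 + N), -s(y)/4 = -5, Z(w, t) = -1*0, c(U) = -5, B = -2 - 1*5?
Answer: 0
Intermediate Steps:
B = -7 (B = -2 - 5 = -7)
Z(w, t) = 0
s(y) = 20 (s(y) = -4*(-5) = 20)
m(N) = 140 + 35*N (m(N) = -(-35)*(4 + N) = -5*(-28 - 7*N) = 140 + 35*N)
Z(c(-1 - 1*3), -11)*m(s(3)) = 0*(140 + 35*20) = 0*(140 + 700) = 0*840 = 0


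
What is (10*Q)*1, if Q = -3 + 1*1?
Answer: -20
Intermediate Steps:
Q = -2 (Q = -3 + 1 = -2)
(10*Q)*1 = (10*(-2))*1 = -20*1 = -20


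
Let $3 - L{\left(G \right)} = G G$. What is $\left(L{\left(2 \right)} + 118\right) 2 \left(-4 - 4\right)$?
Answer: $-1872$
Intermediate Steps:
$L{\left(G \right)} = 3 - G^{2}$ ($L{\left(G \right)} = 3 - G G = 3 - G^{2}$)
$\left(L{\left(2 \right)} + 118\right) 2 \left(-4 - 4\right) = \left(\left(3 - 2^{2}\right) + 118\right) 2 \left(-4 - 4\right) = \left(\left(3 - 4\right) + 118\right) 2 \left(-8\right) = \left(\left(3 - 4\right) + 118\right) \left(-16\right) = \left(-1 + 118\right) \left(-16\right) = 117 \left(-16\right) = -1872$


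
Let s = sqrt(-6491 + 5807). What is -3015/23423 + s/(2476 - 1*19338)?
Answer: -3015/23423 - 3*I*sqrt(19)/8431 ≈ -0.12872 - 0.001551*I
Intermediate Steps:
s = 6*I*sqrt(19) (s = sqrt(-684) = 6*I*sqrt(19) ≈ 26.153*I)
-3015/23423 + s/(2476 - 1*19338) = -3015/23423 + (6*I*sqrt(19))/(2476 - 1*19338) = -3015*1/23423 + (6*I*sqrt(19))/(2476 - 19338) = -3015/23423 + (6*I*sqrt(19))/(-16862) = -3015/23423 + (6*I*sqrt(19))*(-1/16862) = -3015/23423 - 3*I*sqrt(19)/8431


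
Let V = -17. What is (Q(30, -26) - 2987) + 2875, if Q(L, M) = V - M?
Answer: -103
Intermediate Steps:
Q(L, M) = -17 - M
(Q(30, -26) - 2987) + 2875 = ((-17 - 1*(-26)) - 2987) + 2875 = ((-17 + 26) - 2987) + 2875 = (9 - 2987) + 2875 = -2978 + 2875 = -103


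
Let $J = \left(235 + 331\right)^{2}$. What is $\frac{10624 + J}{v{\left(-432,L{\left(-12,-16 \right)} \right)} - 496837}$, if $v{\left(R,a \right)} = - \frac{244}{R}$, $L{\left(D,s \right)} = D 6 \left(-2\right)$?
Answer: $- \frac{7149168}{10731667} \approx -0.66617$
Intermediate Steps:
$L{\left(D,s \right)} = - 12 D$ ($L{\left(D,s \right)} = 6 D \left(-2\right) = - 12 D$)
$J = 320356$ ($J = 566^{2} = 320356$)
$\frac{10624 + J}{v{\left(-432,L{\left(-12,-16 \right)} \right)} - 496837} = \frac{10624 + 320356}{- \frac{244}{-432} - 496837} = \frac{330980}{\left(-244\right) \left(- \frac{1}{432}\right) - 496837} = \frac{330980}{\frac{61}{108} - 496837} = \frac{330980}{- \frac{53658335}{108}} = 330980 \left(- \frac{108}{53658335}\right) = - \frac{7149168}{10731667}$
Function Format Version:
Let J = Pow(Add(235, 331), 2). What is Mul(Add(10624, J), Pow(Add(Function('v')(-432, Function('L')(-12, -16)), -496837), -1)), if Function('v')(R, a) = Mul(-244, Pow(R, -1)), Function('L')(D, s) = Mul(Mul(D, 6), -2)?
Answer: Rational(-7149168, 10731667) ≈ -0.66617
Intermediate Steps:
Function('L')(D, s) = Mul(-12, D) (Function('L')(D, s) = Mul(Mul(6, D), -2) = Mul(-12, D))
J = 320356 (J = Pow(566, 2) = 320356)
Mul(Add(10624, J), Pow(Add(Function('v')(-432, Function('L')(-12, -16)), -496837), -1)) = Mul(Add(10624, 320356), Pow(Add(Mul(-244, Pow(-432, -1)), -496837), -1)) = Mul(330980, Pow(Add(Mul(-244, Rational(-1, 432)), -496837), -1)) = Mul(330980, Pow(Add(Rational(61, 108), -496837), -1)) = Mul(330980, Pow(Rational(-53658335, 108), -1)) = Mul(330980, Rational(-108, 53658335)) = Rational(-7149168, 10731667)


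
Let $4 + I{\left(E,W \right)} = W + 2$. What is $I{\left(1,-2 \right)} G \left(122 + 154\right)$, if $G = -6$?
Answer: $6624$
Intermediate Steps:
$I{\left(E,W \right)} = -2 + W$ ($I{\left(E,W \right)} = -4 + \left(W + 2\right) = -4 + \left(2 + W\right) = -2 + W$)
$I{\left(1,-2 \right)} G \left(122 + 154\right) = \left(-2 - 2\right) \left(-6\right) \left(122 + 154\right) = \left(-4\right) \left(-6\right) 276 = 24 \cdot 276 = 6624$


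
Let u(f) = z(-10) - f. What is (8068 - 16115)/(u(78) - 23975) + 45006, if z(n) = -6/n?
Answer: 5412551807/120262 ≈ 45006.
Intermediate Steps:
u(f) = ⅗ - f (u(f) = -6/(-10) - f = -6*(-⅒) - f = ⅗ - f)
(8068 - 16115)/(u(78) - 23975) + 45006 = (8068 - 16115)/((⅗ - 1*78) - 23975) + 45006 = -8047/((⅗ - 78) - 23975) + 45006 = -8047/(-387/5 - 23975) + 45006 = -8047/(-120262/5) + 45006 = -8047*(-5/120262) + 45006 = 40235/120262 + 45006 = 5412551807/120262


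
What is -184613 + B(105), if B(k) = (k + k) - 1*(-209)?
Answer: -184194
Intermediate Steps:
B(k) = 209 + 2*k (B(k) = 2*k + 209 = 209 + 2*k)
-184613 + B(105) = -184613 + (209 + 2*105) = -184613 + (209 + 210) = -184613 + 419 = -184194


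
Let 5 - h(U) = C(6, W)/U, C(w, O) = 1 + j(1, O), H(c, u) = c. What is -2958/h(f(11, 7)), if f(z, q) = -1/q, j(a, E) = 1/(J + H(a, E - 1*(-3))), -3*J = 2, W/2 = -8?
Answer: -986/11 ≈ -89.636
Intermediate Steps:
W = -16 (W = 2*(-8) = -16)
J = -⅔ (J = -⅓*2 = -⅔ ≈ -0.66667)
j(a, E) = 1/(-⅔ + a)
C(w, O) = 4 (C(w, O) = 1 + 3/(-2 + 3*1) = 1 + 3/(-2 + 3) = 1 + 3/1 = 1 + 3*1 = 1 + 3 = 4)
h(U) = 5 - 4/U
-2958/h(f(11, 7)) = -2958/(5 - 4/((-1/7))) = -2958/(5 - 4/((-1*⅐))) = -2958/(5 - 4/(-⅐)) = -2958/(5 - 4*(-7)) = -2958/(5 + 28) = -2958/33 = -2958*1/33 = -986/11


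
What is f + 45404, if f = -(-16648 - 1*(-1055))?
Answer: 60997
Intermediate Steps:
f = 15593 (f = -(-16648 + 1055) = -1*(-15593) = 15593)
f + 45404 = 15593 + 45404 = 60997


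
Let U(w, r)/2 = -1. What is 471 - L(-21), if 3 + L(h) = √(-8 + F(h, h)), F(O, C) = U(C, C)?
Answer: 474 - I*√10 ≈ 474.0 - 3.1623*I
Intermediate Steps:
U(w, r) = -2 (U(w, r) = 2*(-1) = -2)
F(O, C) = -2
L(h) = -3 + I*√10 (L(h) = -3 + √(-8 - 2) = -3 + √(-10) = -3 + I*√10)
471 - L(-21) = 471 - (-3 + I*√10) = 471 + (3 - I*√10) = 474 - I*√10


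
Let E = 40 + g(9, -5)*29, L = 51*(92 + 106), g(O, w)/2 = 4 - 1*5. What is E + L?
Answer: 10080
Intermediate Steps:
g(O, w) = -2 (g(O, w) = 2*(4 - 1*5) = 2*(4 - 5) = 2*(-1) = -2)
L = 10098 (L = 51*198 = 10098)
E = -18 (E = 40 - 2*29 = 40 - 58 = -18)
E + L = -18 + 10098 = 10080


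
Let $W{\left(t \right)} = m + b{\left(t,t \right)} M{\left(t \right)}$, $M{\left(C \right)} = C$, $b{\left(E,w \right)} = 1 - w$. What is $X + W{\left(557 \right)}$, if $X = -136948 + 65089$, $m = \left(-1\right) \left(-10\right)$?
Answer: $-381541$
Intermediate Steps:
$m = 10$
$W{\left(t \right)} = 10 + t \left(1 - t\right)$ ($W{\left(t \right)} = 10 + \left(1 - t\right) t = 10 + t \left(1 - t\right)$)
$X = -71859$
$X + W{\left(557 \right)} = -71859 + \left(10 - 557 \left(-1 + 557\right)\right) = -71859 + \left(10 - 557 \cdot 556\right) = -71859 + \left(10 - 309692\right) = -71859 - 309682 = -381541$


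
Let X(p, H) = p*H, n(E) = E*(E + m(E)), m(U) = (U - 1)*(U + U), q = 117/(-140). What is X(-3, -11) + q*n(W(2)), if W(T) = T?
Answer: 804/35 ≈ 22.971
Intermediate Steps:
q = -117/140 (q = 117*(-1/140) = -117/140 ≈ -0.83571)
m(U) = 2*U*(-1 + U) (m(U) = (-1 + U)*(2*U) = 2*U*(-1 + U))
n(E) = E*(E + 2*E*(-1 + E))
X(p, H) = H*p
X(-3, -11) + q*n(W(2)) = -11*(-3) - 117*2²*(-1 + 2*2)/140 = 33 - 117*(-1 + 4)/35 = 33 - 117*3/35 = 33 - 117/140*12 = 33 - 351/35 = 804/35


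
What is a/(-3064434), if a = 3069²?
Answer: -3139587/1021478 ≈ -3.0736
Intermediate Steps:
a = 9418761
a/(-3064434) = 9418761/(-3064434) = 9418761*(-1/3064434) = -3139587/1021478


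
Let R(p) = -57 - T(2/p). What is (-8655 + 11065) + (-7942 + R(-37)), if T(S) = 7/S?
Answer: -10919/2 ≈ -5459.5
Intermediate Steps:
R(p) = -57 - 7*p/2 (R(p) = -57 - 7/(2/p) = -57 - 7*p/2)
(-8655 + 11065) + (-7942 + R(-37)) = (-8655 + 11065) + (-7942 + (-57 - 7/2*(-37))) = 2410 + (-7942 + (-57 + 259/2)) = 2410 + (-7942 + 145/2) = 2410 - 15739/2 = -10919/2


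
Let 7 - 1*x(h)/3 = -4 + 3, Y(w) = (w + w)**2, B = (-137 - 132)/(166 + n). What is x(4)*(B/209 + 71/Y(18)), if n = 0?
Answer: 1057325/936738 ≈ 1.1287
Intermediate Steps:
B = -269/166 (B = (-137 - 132)/(166 + 0) = -269/166 ≈ -1.6205)
Y(w) = 4*w**2 (Y(w) = (2*w)**2 = 4*w**2)
x(h) = 24 (x(h) = 21 - 3*(-4 + 3) = 21 - 3*(-1) = 21 + 3 = 24)
x(4)*(B/209 + 71/Y(18)) = 24*(-269/166/209 + 71/((4*18**2))) = 24*(-269/166*1/209 + 71/((4*324))) = 24*(-269/34694 + 71/1296) = 24*(1057325/22481712) = 1057325/936738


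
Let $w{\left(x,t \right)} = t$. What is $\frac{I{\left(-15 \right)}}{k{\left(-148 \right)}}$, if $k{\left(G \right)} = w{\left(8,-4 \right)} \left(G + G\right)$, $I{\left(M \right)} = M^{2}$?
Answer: $\frac{225}{1184} \approx 0.19003$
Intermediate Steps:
$k{\left(G \right)} = - 8 G$ ($k{\left(G \right)} = - 4 \left(G + G\right) = - 4 \cdot 2 G = - 8 G$)
$\frac{I{\left(-15 \right)}}{k{\left(-148 \right)}} = \frac{\left(-15\right)^{2}}{\left(-8\right) \left(-148\right)} = \frac{225}{1184}$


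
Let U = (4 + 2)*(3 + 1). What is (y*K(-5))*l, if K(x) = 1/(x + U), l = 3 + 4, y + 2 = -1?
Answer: -21/19 ≈ -1.1053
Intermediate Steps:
y = -3 (y = -2 - 1 = -3)
U = 24 (U = 6*4 = 24)
l = 7
K(x) = 1/(24 + x) (K(x) = 1/(x + 24) = 1/(24 + x))
(y*K(-5))*l = -3/(24 - 5)*7 = -3/19*7 = -21/19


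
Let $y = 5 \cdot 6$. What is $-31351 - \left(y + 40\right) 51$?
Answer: $-34921$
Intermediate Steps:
$y = 30$
$-31351 - \left(y + 40\right) 51 = -31351 - \left(30 + 40\right) 51 = -31351 - 70 \cdot 51 = -31351 - 3570 = -34921$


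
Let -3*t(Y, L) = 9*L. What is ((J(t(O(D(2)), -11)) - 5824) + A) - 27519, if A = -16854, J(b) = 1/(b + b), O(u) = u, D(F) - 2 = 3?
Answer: -3313001/66 ≈ -50197.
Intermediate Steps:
D(F) = 5 (D(F) = 2 + 3 = 5)
t(Y, L) = -3*L
J(b) = 1/(2*b)
((J(t(O(D(2)), -11)) - 5824) + A) - 27519 = ((1/(2*((-3*(-11)))) - 5824) - 16854) - 27519 = (((½)/33 - 5824) - 16854) - 27519 = (((½)*(1/33) - 5824) - 16854) - 27519 = ((1/66 - 5824) - 16854) - 27519 = (-384383/66 - 16854) - 27519 = -1496747/66 - 27519 = -3313001/66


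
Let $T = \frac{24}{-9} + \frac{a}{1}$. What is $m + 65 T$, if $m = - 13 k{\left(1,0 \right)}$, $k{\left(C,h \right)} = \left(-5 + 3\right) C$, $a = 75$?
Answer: $\frac{14183}{3} \approx 4727.7$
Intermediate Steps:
$T = \frac{217}{3}$ ($T = \frac{24}{-9} + \frac{75}{1} = 24 \left(- \frac{1}{9}\right) + 75 \cdot 1 = - \frac{8}{3} + 75 = \frac{217}{3} \approx 72.333$)
$k{\left(C,h \right)} = - 2 C$
$m = 26$ ($m = - 13 \left(\left(-2\right) 1\right) = \left(-13\right) \left(-2\right) = 26$)
$m + 65 T = 26 + 65 \cdot \frac{217}{3} = 26 + \frac{14105}{3} = \frac{14183}{3}$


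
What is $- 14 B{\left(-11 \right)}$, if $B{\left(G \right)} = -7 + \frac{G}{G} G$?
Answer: $252$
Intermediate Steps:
$B{\left(G \right)} = -7 + G$ ($B{\left(G \right)} = -7 + 1 G = -7 + G$)
$- 14 B{\left(-11 \right)} = - 14 \left(-7 - 11\right) = \left(-14\right) \left(-18\right) = 252$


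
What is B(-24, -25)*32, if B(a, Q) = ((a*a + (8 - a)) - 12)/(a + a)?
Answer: -1192/3 ≈ -397.33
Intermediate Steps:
B(a, Q) = (-4 + a² - a)/(2*a) (B(a, Q) = ((a² + (8 - a)) - 12)/((2*a)) = ((8 + a² - a) - 12)*(1/(2*a)) = (-4 + a² - a)*(1/(2*a)) = (-4 + a² - a)/(2*a))
B(-24, -25)*32 = ((½)*(-4 - 24*(-1 - 24))/(-24))*32 = ((½)*(-1/24)*(-4 - 24*(-25)))*32 = ((½)*(-1/24)*(-4 + 600))*32 = ((½)*(-1/24)*596)*32 = -149/12*32 = -1192/3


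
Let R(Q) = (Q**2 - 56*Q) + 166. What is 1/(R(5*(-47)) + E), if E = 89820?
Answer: 1/158371 ≈ 6.3143e-6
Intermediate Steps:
R(Q) = 166 + Q**2 - 56*Q
1/(R(5*(-47)) + E) = 1/((166 + (5*(-47))**2 - 280*(-47)) + 89820) = 1/((166 + (-235)**2 - 56*(-235)) + 89820) = 1/((166 + 55225 + 13160) + 89820) = 1/(68551 + 89820) = 1/158371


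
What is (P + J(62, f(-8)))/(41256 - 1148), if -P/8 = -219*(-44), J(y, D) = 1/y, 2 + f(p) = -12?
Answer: -4779455/2486696 ≈ -1.9220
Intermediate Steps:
f(p) = -14 (f(p) = -2 - 12 = -14)
P = -77088 (P = -(-1752)*(-44) = -8*9636 = -77088)
(P + J(62, f(-8)))/(41256 - 1148) = (-77088 + 1/62)/(41256 - 1148) = (-77088 + 1/62)/40108 = -4779455/62*1/40108 = -4779455/2486696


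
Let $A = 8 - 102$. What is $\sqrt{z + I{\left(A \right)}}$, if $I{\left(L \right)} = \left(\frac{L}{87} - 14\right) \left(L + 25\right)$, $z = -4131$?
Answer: $\frac{i \sqrt{2599067}}{29} \approx 55.592 i$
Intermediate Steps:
$A = -94$
$I{\left(L \right)} = \left(-14 + \frac{L}{87}\right) \left(25 + L\right)$ ($I{\left(L \right)} = \left(L \frac{1}{87} - 14\right) \left(25 + L\right) = \left(\frac{L}{87} - 14\right) \left(25 + L\right) = \left(-14 + \frac{L}{87}\right) \left(25 + L\right)$)
$\sqrt{z + I{\left(A \right)}} = \sqrt{-4131 - \left(- \frac{81692}{87} - \frac{8836}{87}\right)} = \sqrt{-4131 + \left(-350 + \frac{112142}{87} + \frac{1}{87} \cdot 8836\right)} = \sqrt{-4131 + \left(-350 + \frac{112142}{87} + \frac{8836}{87}\right)} = \sqrt{-4131 + \frac{30176}{29}} = \sqrt{- \frac{89623}{29}} = \frac{i \sqrt{2599067}}{29}$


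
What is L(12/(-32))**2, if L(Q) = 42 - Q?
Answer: 114921/64 ≈ 1795.6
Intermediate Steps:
L(12/(-32))**2 = (42 - 12/(-32))**2 = (42 - 12*(-1)/32)**2 = (42 - 1*(-3/8))**2 = (42 + 3/8)**2 = (339/8)**2 = 114921/64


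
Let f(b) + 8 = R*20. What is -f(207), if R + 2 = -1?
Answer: 68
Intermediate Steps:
R = -3 (R = -2 - 1 = -3)
f(b) = -68 (f(b) = -8 - 3*20 = -8 - 60 = -68)
-f(207) = -1*(-68) = 68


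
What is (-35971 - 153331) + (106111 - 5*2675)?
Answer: -96566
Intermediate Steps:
(-35971 - 153331) + (106111 - 5*2675) = -189302 + (106111 - 1*13375) = -189302 + (106111 - 13375) = -189302 + 92736 = -96566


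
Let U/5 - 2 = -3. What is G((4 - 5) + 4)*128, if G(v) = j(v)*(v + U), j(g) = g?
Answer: -768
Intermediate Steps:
U = -5 (U = 10 + 5*(-3) = 10 - 15 = -5)
G(v) = v*(-5 + v) (G(v) = v*(v - 5) = v*(-5 + v))
G((4 - 5) + 4)*128 = (((4 - 5) + 4)*(-5 + ((4 - 5) + 4)))*128 = ((-1 + 4)*(-5 + (-1 + 4)))*128 = (3*(-5 + 3))*128 = (3*(-2))*128 = -6*128 = -768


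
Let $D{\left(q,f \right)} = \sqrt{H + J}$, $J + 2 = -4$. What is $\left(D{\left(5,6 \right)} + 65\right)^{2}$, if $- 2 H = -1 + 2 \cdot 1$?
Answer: $\frac{\left(130 + i \sqrt{26}\right)^{2}}{4} \approx 4218.5 + 331.44 i$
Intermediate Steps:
$J = -6$ ($J = -2 - 4 = -6$)
$H = - \frac{1}{2}$ ($H = - \frac{-1 + 2 \cdot 1}{2} = - \frac{-1 + 2}{2} = \left(- \frac{1}{2}\right) 1 = - \frac{1}{2} \approx -0.5$)
$D{\left(q,f \right)} = \frac{i \sqrt{26}}{2}$ ($D{\left(q,f \right)} = \sqrt{- \frac{1}{2} - 6} = \sqrt{- \frac{13}{2}} = \frac{i \sqrt{26}}{2}$)
$\left(D{\left(5,6 \right)} + 65\right)^{2} = \left(\frac{i \sqrt{26}}{2} + 65\right)^{2} = \left(65 + \frac{i \sqrt{26}}{2}\right)^{2}$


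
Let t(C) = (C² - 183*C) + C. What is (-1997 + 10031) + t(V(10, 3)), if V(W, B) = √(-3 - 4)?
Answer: 8027 - 182*I*√7 ≈ 8027.0 - 481.53*I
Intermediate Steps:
V(W, B) = I*√7 (V(W, B) = √(-7) = I*√7)
t(C) = C² - 182*C
(-1997 + 10031) + t(V(10, 3)) = (-1997 + 10031) + (I*√7)*(-182 + I*√7) = 8034 + I*√7*(-182 + I*√7)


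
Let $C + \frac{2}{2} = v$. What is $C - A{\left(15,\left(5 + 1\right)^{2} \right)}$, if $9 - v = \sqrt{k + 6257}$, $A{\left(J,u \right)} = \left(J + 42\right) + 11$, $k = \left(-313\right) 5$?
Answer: $-60 - 2 \sqrt{1173} \approx -128.5$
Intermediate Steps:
$k = -1565$
$A{\left(J,u \right)} = 53 + J$ ($A{\left(J,u \right)} = \left(42 + J\right) + 11 = 53 + J$)
$v = 9 - 2 \sqrt{1173}$ ($v = 9 - \sqrt{-1565 + 6257} = 9 - \sqrt{4692} = 9 - 2 \sqrt{1173} \approx -59.498$)
$C = 8 - 2 \sqrt{1173}$ ($C = -1 + \left(9 - 2 \sqrt{1173}\right) = 8 - 2 \sqrt{1173} \approx -60.498$)
$C - A{\left(15,\left(5 + 1\right)^{2} \right)} = \left(8 - 2 \sqrt{1173}\right) - \left(53 + 15\right) = \left(8 - 2 \sqrt{1173}\right) - 68 = -60 - 2 \sqrt{1173}$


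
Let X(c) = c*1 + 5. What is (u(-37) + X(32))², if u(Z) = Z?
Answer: 0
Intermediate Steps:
X(c) = 5 + c (X(c) = c + 5 = 5 + c)
(u(-37) + X(32))² = (-37 + (5 + 32))² = (-37 + 37)² = 0² = 0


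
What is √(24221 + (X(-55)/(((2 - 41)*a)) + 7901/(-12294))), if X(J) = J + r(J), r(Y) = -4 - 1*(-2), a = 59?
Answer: √239285083396303594/3143166 ≈ 155.63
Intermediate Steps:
r(Y) = -2 (r(Y) = -4 + 2 = -2)
X(J) = -2 + J (X(J) = J - 2 = -2 + J)
√(24221 + (X(-55)/(((2 - 41)*a)) + 7901/(-12294))) = √(24221 + ((-2 - 55)/(((2 - 41)*59)) + 7901/(-12294))) = √(24221 + (-57/((-39*59)) + 7901*(-1/12294))) = √(24221 + (-57/(-2301) - 7901/12294)) = √(24221 + (-57*(-1/2301) - 7901/12294)) = √(24221 + (19/767 - 7901/12294)) = √(24221 - 5826481/9429498) = √(228386044577/9429498) = √239285083396303594/3143166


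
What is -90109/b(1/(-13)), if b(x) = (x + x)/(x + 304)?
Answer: 356020659/2 ≈ 1.7801e+8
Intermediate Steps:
b(x) = 2*x/(304 + x) (b(x) = (2*x)/(304 + x) = 2*x/(304 + x))
-90109/b(1/(-13)) = -90109/(2/(-13*(304 + 1/(-13)))) = -90109/(2*(-1/13)/(304 - 1/13)) = -90109/(2*(-1/13)/(3951/13)) = -90109/(2*(-1/13)*(13/3951)) = -90109/(-2/3951) = -90109*(-3951/2) = 356020659/2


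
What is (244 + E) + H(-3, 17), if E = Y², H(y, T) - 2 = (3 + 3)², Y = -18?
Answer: 606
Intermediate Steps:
H(y, T) = 38 (H(y, T) = 2 + (3 + 3)² = 2 + 6² = 2 + 36 = 38)
E = 324 (E = (-18)² = 324)
(244 + E) + H(-3, 17) = (244 + 324) + 38 = 568 + 38 = 606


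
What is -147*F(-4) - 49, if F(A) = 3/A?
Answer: 245/4 ≈ 61.250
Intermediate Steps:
-147*F(-4) - 49 = -441/(-4) - 49 = -441*(-1)/4 - 49 = -147*(-¾) - 49 = 441/4 - 49 = 245/4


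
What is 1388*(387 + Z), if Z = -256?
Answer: 181828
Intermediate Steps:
1388*(387 + Z) = 1388*(387 - 256) = 1388*131 = 181828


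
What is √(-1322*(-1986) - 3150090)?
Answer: I*√524598 ≈ 724.29*I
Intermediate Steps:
√(-1322*(-1986) - 3150090) = √(2625492 - 3150090) = √(-524598) = I*√524598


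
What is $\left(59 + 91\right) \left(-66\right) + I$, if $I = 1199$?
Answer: $-8701$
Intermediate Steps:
$\left(59 + 91\right) \left(-66\right) + I = \left(59 + 91\right) \left(-66\right) + 1199 = 150 \left(-66\right) + 1199 = -9900 + 1199 = -8701$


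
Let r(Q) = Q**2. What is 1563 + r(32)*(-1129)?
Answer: -1154533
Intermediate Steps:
1563 + r(32)*(-1129) = 1563 + 32**2*(-1129) = 1563 + 1024*(-1129) = 1563 - 1156096 = -1154533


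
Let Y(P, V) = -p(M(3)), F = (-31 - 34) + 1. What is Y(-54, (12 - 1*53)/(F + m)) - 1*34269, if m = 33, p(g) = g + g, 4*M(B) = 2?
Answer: -34270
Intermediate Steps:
M(B) = ½ (M(B) = (¼)*2 = ½)
p(g) = 2*g
F = -64 (F = -65 + 1 = -64)
Y(P, V) = -1 (Y(P, V) = -2/2 = -1*1 = -1)
Y(-54, (12 - 1*53)/(F + m)) - 1*34269 = -1 - 1*34269 = -1 - 34269 = -34270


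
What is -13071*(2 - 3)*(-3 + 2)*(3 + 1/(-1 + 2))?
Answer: -52284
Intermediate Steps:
-13071*(2 - 3)*(-3 + 2)*(3 + 1/(-1 + 2)) = -13071*(-1*(-1))*(3 + 1/1) = -13071*(3 + 1) = -13071*4 = -52284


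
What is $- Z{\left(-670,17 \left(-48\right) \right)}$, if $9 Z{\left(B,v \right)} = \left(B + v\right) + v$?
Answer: $\frac{2302}{9} \approx 255.78$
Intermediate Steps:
$Z{\left(B,v \right)} = \frac{B}{9} + \frac{2 v}{9}$ ($Z{\left(B,v \right)} = \frac{\left(B + v\right) + v}{9} = \frac{B + 2 v}{9} = \frac{B}{9} + \frac{2 v}{9}$)
$- Z{\left(-670,17 \left(-48\right) \right)} = - (\frac{1}{9} \left(-670\right) + \frac{2 \cdot 17 \left(-48\right)}{9}) = - (- \frac{670}{9} + \frac{2}{9} \left(-816\right)) = - (- \frac{670}{9} - \frac{544}{3}) = \left(-1\right) \left(- \frac{2302}{9}\right) = \frac{2302}{9}$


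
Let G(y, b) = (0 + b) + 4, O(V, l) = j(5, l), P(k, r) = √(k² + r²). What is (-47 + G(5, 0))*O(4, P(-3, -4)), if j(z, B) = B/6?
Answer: -215/6 ≈ -35.833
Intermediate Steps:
j(z, B) = B/6 (j(z, B) = B*(⅙) = B/6)
O(V, l) = l/6
G(y, b) = 4 + b (G(y, b) = b + 4 = 4 + b)
(-47 + G(5, 0))*O(4, P(-3, -4)) = (-47 + (4 + 0))*(√((-3)² + (-4)²)/6) = (-47 + 4)*(√(9 + 16)/6) = -43*√25/6 = -43*5/6 = -43*⅚ = -215/6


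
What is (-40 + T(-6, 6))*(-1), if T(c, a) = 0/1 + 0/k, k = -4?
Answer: 40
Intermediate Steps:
T(c, a) = 0 (T(c, a) = 0/1 + 0/(-4) = 0*1 + 0*(-1/4) = 0 + 0 = 0)
(-40 + T(-6, 6))*(-1) = (-40 + 0)*(-1) = -40*(-1) = 40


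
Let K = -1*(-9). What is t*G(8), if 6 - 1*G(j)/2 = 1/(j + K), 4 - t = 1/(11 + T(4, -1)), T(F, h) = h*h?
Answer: 4747/102 ≈ 46.539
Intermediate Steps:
T(F, h) = h²
K = 9
t = 47/12 (t = 4 - 1/(11 + (-1)²) = 4 - 1/(11 + 1) = 4 - 1/12 = 47/12 ≈ 3.9167)
G(j) = 12 - 2/(9 + j) (G(j) = 12 - 2/(j + 9) = 12 - 2/(9 + j))
t*G(8) = 47*(2*(53 + 6*8)/(9 + 8))/12 = 47*(2*(53 + 48)/17)/12 = 47*(2*(1/17)*101)/12 = (47/12)*(202/17) = 4747/102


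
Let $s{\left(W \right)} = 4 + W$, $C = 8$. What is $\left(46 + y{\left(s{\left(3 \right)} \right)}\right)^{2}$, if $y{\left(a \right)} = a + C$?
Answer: $3721$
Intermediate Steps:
$y{\left(a \right)} = 8 + a$ ($y{\left(a \right)} = a + 8 = 8 + a$)
$\left(46 + y{\left(s{\left(3 \right)} \right)}\right)^{2} = \left(46 + \left(8 + \left(4 + 3\right)\right)\right)^{2} = \left(46 + \left(8 + 7\right)\right)^{2} = \left(46 + 15\right)^{2} = 61^{2} = 3721$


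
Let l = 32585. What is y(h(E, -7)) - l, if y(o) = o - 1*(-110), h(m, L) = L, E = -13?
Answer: -32482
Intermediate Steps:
y(o) = 110 + o (y(o) = o + 110 = 110 + o)
y(h(E, -7)) - l = (110 - 7) - 1*32585 = 103 - 32585 = -32482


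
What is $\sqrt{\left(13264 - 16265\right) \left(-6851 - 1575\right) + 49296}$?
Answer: $\sqrt{25335722} \approx 5033.5$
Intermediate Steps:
$\sqrt{\left(13264 - 16265\right) \left(-6851 - 1575\right) + 49296} = \sqrt{\left(-3001\right) \left(-8426\right) + 49296} = \sqrt{25286426 + 49296} = \sqrt{25335722}$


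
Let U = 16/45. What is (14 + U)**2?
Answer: 417316/2025 ≈ 206.08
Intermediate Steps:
U = 16/45 (U = 16*(1/45) = 16/45 ≈ 0.35556)
(14 + U)**2 = (14 + 16/45)**2 = (646/45)**2 = 417316/2025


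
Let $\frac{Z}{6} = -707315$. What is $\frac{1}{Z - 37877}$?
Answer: $- \frac{1}{4281767} \approx -2.3355 \cdot 10^{-7}$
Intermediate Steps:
$Z = -4243890$ ($Z = 6 \left(-707315\right) = -4243890$)
$\frac{1}{Z - 37877} = \frac{1}{-4243890 - 37877} = \frac{1}{-4281767} = - \frac{1}{4281767}$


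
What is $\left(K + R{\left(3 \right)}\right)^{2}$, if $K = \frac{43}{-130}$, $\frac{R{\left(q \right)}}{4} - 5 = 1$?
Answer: $\frac{9467929}{16900} \approx 560.23$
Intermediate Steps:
$R{\left(q \right)} = 24$ ($R{\left(q \right)} = 20 + 4 \cdot 1 = 20 + 4 = 24$)
$K = - \frac{43}{130}$ ($K = 43 \left(- \frac{1}{130}\right) = - \frac{43}{130} \approx -0.33077$)
$\left(K + R{\left(3 \right)}\right)^{2} = \left(- \frac{43}{130} + 24\right)^{2} = \left(\frac{3077}{130}\right)^{2} = \frac{9467929}{16900}$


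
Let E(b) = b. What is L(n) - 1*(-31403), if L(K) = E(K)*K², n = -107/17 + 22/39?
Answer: 9097080967142/291434247 ≈ 31215.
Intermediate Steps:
n = -3799/663 (n = -107*1/17 + 22*(1/39) = -107/17 + 22/39 = -3799/663 ≈ -5.7300)
L(K) = K³ (L(K) = K*K² = K³)
L(n) - 1*(-31403) = (-3799/663)³ - 1*(-31403) = -54828691399/291434247 + 31403 = 9097080967142/291434247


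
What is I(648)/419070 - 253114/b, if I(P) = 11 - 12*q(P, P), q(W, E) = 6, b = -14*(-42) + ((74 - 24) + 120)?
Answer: -869446969/2603730 ≈ -333.92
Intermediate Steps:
b = 758 (b = 588 + (50 + 120) = 588 + 170 = 758)
I(P) = -61 (I(P) = 11 - 12*6 = 11 - 72 = -61)
I(648)/419070 - 253114/b = -61/419070 - 253114/758 = -61*1/419070 - 253114*1/758 = -1/6870 - 126557/379 = -869446969/2603730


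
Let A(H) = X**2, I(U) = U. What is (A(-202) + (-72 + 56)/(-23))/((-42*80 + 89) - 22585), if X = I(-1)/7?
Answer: -807/29139712 ≈ -2.7694e-5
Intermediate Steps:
X = -1/7 ≈ -0.14286
A(H) = 1/49 (A(H) = (-1/7)**2 = 1/49)
(A(-202) + (-72 + 56)/(-23))/((-42*80 + 89) - 22585) = (1/49 + (-72 + 56)/(-23))/((-42*80 + 89) - 22585) = (1/49 - 16*(-1/23))/((-3360 + 89) - 22585) = (1/49 + 16/23)/(-3271 - 22585) = (807/1127)/(-25856) = (807/1127)*(-1/25856) = -807/29139712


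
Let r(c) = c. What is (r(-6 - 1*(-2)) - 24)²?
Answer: 784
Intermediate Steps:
(r(-6 - 1*(-2)) - 24)² = ((-6 - 1*(-2)) - 24)² = ((-6 + 2) - 24)² = (-4 - 24)² = (-28)² = 784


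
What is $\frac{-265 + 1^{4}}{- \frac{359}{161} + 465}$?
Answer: $- \frac{21252}{37253} \approx -0.57048$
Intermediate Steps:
$\frac{-265 + 1^{4}}{- \frac{359}{161} + 465} = \frac{-265 + 1}{\left(-359\right) \frac{1}{161} + 465} = - \frac{264}{- \frac{359}{161} + 465} = - \frac{264}{\frac{74506}{161}} = \left(-264\right) \frac{161}{74506} = - \frac{21252}{37253}$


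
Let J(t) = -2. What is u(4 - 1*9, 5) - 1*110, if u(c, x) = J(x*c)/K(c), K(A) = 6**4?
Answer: -71281/648 ≈ -110.00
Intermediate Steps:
K(A) = 1296
u(c, x) = -1/648 (u(c, x) = -2/1296 = -2*1/1296 = -1/648)
u(4 - 1*9, 5) - 1*110 = -1/648 - 1*110 = -1/648 - 110 = -71281/648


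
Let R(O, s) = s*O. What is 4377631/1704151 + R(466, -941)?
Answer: -747276060775/1704151 ≈ -4.3850e+5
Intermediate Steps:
R(O, s) = O*s
4377631/1704151 + R(466, -941) = 4377631/1704151 + 466*(-941) = 4377631*(1/1704151) - 438506 = 4377631/1704151 - 438506 = -747276060775/1704151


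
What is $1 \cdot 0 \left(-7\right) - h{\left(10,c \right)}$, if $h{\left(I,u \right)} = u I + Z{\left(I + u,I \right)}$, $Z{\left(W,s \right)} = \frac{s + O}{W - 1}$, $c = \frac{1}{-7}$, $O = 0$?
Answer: $\frac{65}{217} \approx 0.29954$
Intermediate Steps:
$c = - \frac{1}{7} \approx -0.14286$
$Z{\left(W,s \right)} = \frac{s}{-1 + W}$ ($Z{\left(W,s \right)} = \frac{s + 0}{W - 1} = \frac{s}{-1 + W}$)
$h{\left(I,u \right)} = I u + \frac{I}{-1 + I + u}$ ($h{\left(I,u \right)} = u I + \frac{I}{-1 + \left(I + u\right)} = I u + \frac{I}{-1 + I + u}$)
$1 \cdot 0 \left(-7\right) - h{\left(10,c \right)} = 1 \cdot 0 \left(-7\right) - \frac{10 \left(1 - \frac{-1 + 10 - \frac{1}{7}}{7}\right)}{-1 + 10 - \frac{1}{7}} = 0 \left(-7\right) - \frac{10 \left(1 - \frac{62}{49}\right)}{\frac{62}{7}} = 0 - 10 \cdot \frac{7}{62} \left(1 - \frac{62}{49}\right) = 0 - 10 \cdot \frac{7}{62} \left(- \frac{13}{49}\right) = 0 - - \frac{65}{217} = 0 + \frac{65}{217} = \frac{65}{217}$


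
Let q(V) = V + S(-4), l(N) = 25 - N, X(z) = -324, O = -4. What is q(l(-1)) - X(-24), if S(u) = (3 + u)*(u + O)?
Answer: 358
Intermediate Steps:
S(u) = (-4 + u)*(3 + u) (S(u) = (3 + u)*(u - 4) = (3 + u)*(-4 + u) = (-4 + u)*(3 + u))
q(V) = 8 + V (q(V) = V + (-12 + (-4)**2 - 1*(-4)) = V + (-12 + 16 + 4) = V + 8 = 8 + V)
q(l(-1)) - X(-24) = (8 + (25 - 1*(-1))) - 1*(-324) = (8 + (25 + 1)) + 324 = (8 + 26) + 324 = 34 + 324 = 358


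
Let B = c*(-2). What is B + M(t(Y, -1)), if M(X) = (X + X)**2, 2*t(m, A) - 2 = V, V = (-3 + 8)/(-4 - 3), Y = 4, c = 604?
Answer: -59111/49 ≈ -1206.3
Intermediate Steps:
V = -5/7 (V = 5/(-7) = 5*(-1/7) = -5/7 ≈ -0.71429)
t(m, A) = 9/14 (t(m, A) = 1 + (1/2)*(-5/7) = 1 - 5/14 = 9/14)
M(X) = 4*X**2 (M(X) = (2*X)**2 = 4*X**2)
B = -1208 (B = 604*(-2) = -1208)
B + M(t(Y, -1)) = -1208 + 4*(9/14)**2 = -1208 + 4*(81/196) = -1208 + 81/49 = -59111/49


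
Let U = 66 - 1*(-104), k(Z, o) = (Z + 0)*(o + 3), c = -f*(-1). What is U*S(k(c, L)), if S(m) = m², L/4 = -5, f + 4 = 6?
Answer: 196520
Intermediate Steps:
f = 2 (f = -4 + 6 = 2)
c = 2 (c = -1*2*(-1) = -2*(-1) = 2)
L = -20 (L = 4*(-5) = -20)
k(Z, o) = Z*(3 + o)
U = 170 (U = 66 + 104 = 170)
U*S(k(c, L)) = 170*(2*(3 - 20))² = 170*(2*(-17))² = 170*(-34)² = 170*1156 = 196520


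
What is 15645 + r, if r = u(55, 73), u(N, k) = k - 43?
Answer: 15675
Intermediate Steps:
u(N, k) = -43 + k
r = 30 (r = -43 + 73 = 30)
15645 + r = 15645 + 30 = 15675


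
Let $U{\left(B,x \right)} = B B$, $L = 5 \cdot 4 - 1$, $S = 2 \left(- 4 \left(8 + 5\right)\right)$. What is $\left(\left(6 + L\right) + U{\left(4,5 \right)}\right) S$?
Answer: $-4264$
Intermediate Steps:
$S = -104$ ($S = 2 \left(\left(-4\right) 13\right) = 2 \left(-52\right) = -104$)
$L = 19$ ($L = 20 - 1 = 19$)
$U{\left(B,x \right)} = B^{2}$
$\left(\left(6 + L\right) + U{\left(4,5 \right)}\right) S = \left(\left(6 + 19\right) + 4^{2}\right) \left(-104\right) = \left(25 + 16\right) \left(-104\right) = 41 \left(-104\right) = -4264$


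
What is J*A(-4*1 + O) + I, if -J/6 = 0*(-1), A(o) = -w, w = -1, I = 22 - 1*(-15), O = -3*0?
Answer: 37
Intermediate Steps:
O = 0
I = 37 (I = 22 + 15 = 37)
A(o) = 1 (A(o) = -1*(-1) = 1)
J = 0 (J = -0*(-1) = -6*0 = 0)
J*A(-4*1 + O) + I = 0*1 + 37 = 0 + 37 = 37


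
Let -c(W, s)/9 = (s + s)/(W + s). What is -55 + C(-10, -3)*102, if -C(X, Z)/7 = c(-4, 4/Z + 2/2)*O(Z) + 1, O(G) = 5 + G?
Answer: 15707/13 ≈ 1208.2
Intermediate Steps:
c(W, s) = -18*s/(W + s) (c(W, s) = -9*(s + s)/(W + s) = -9*2*s/(W + s) = -18*s/(W + s))
C(X, Z) = -7 + 126*(1 + 4/Z)*(5 + Z)/(-3 + 4/Z) (C(X, Z) = -7*((-18*(4/Z + 2/2)/(-4 + (4/Z + 2/2)))*(5 + Z) + 1) = -7*((-18*(4/Z + 2*(½))/(-4 + (4/Z + 2*(½))))*(5 + Z) + 1) = -7*((-18*(4/Z + 1)/(-4 + (4/Z + 1)))*(5 + Z) + 1) = -7*((-18*(1 + 4/Z)/(-4 + (1 + 4/Z)))*(5 + Z) + 1) = -7*((-18*(1 + 4/Z)/(-3 + 4/Z))*(5 + Z) + 1) = -7*(-18*(1 + 4/Z)*(5 + Z)/(-3 + 4/Z) + 1) = -7*(1 - 18*(1 + 4/Z)*(5 + Z)/(-3 + 4/Z)) = -7 + 126*(1 + 4/Z)*(5 + Z)/(-3 + 4/Z))
-55 + C(-10, -3)*102 = -55 + (7*(-356 - 165*(-3) - 18*(-3)²)/(-4 + 3*(-3)))*102 = -55 + (7*(-356 + 495 - 18*9)/(-4 - 9))*102 = -55 + (7*(-356 + 495 - 162)/(-13))*102 = -55 + (7*(-1/13)*(-23))*102 = -55 + (161/13)*102 = -55 + 16422/13 = 15707/13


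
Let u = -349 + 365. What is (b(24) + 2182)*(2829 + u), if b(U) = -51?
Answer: 6062695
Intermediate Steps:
u = 16
(b(24) + 2182)*(2829 + u) = (-51 + 2182)*(2829 + 16) = 2131*2845 = 6062695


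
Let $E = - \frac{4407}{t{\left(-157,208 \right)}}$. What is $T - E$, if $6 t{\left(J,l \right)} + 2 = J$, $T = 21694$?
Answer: $\frac{1140968}{53} \approx 21528.0$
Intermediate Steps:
$t{\left(J,l \right)} = - \frac{1}{3} + \frac{J}{6}$
$E = \frac{8814}{53}$ ($E = - \frac{4407}{- \frac{1}{3} + \frac{1}{6} \left(-157\right)} = - \frac{4407}{- \frac{1}{3} - \frac{157}{6}} = - \frac{4407}{- \frac{53}{2}} = \left(-4407\right) \left(- \frac{2}{53}\right) = \frac{8814}{53} \approx 166.3$)
$T - E = 21694 - \frac{8814}{53} = \frac{1140968}{53}$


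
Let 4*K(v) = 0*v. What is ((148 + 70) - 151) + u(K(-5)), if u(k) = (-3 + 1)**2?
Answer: 71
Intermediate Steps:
K(v) = 0 (K(v) = (0*v)/4 = (1/4)*0 = 0)
u(k) = 4 (u(k) = (-2)**2 = 4)
((148 + 70) - 151) + u(K(-5)) = ((148 + 70) - 151) + 4 = (218 - 151) + 4 = 67 + 4 = 71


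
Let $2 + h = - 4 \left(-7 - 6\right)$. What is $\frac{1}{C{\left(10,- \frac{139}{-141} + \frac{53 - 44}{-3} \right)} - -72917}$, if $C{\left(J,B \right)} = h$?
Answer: $\frac{1}{72967} \approx 1.3705 \cdot 10^{-5}$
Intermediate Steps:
$h = 50$ ($h = -2 - 4 \left(-7 - 6\right) = -2 - -52 = -2 + 52 = 50$)
$C{\left(J,B \right)} = 50$
$\frac{1}{C{\left(10,- \frac{139}{-141} + \frac{53 - 44}{-3} \right)} - -72917} = \frac{1}{50 - -72917} = \frac{1}{50 + 72917} = \frac{1}{72967}$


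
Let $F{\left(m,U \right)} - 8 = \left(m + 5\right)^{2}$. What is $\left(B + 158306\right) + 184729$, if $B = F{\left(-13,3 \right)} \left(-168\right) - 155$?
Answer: $330784$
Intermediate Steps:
$F{\left(m,U \right)} = 8 + \left(5 + m\right)^{2}$ ($F{\left(m,U \right)} = 8 + \left(m + 5\right)^{2} = 8 + \left(5 + m\right)^{2}$)
$B = -12251$ ($B = \left(8 + \left(5 - 13\right)^{2}\right) \left(-168\right) - 155 = \left(8 + \left(-8\right)^{2}\right) \left(-168\right) - 155 = \left(8 + 64\right) \left(-168\right) - 155 = 72 \left(-168\right) - 155 = -12096 - 155 = -12251$)
$\left(B + 158306\right) + 184729 = \left(-12251 + 158306\right) + 184729 = 146055 + 184729 = 330784$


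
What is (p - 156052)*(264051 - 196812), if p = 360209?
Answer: 13727312523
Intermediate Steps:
(p - 156052)*(264051 - 196812) = (360209 - 156052)*(264051 - 196812) = 204157*67239 = 13727312523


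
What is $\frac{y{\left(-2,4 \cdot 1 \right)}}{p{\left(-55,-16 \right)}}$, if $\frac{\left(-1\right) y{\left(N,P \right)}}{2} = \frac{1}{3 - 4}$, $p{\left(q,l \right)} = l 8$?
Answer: $- \frac{1}{64} \approx -0.015625$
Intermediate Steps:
$p{\left(q,l \right)} = 8 l$
$y{\left(N,P \right)} = 2$ ($y{\left(N,P \right)} = - \frac{2}{3 - 4} = - \frac{2}{-1} = \left(-2\right) \left(-1\right) = 2$)
$\frac{y{\left(-2,4 \cdot 1 \right)}}{p{\left(-55,-16 \right)}} = \frac{2}{8 \left(-16\right)} = \frac{2}{-128} = 2 \left(- \frac{1}{128}\right) = - \frac{1}{64}$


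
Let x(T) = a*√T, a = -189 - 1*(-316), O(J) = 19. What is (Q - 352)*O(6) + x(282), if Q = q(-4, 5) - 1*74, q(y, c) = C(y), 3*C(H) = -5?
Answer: -24377/3 + 127*√282 ≈ -5993.0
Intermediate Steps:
C(H) = -5/3 (C(H) = (⅓)*(-5) = -5/3)
q(y, c) = -5/3
Q = -227/3 (Q = -5/3 - 1*74 = -5/3 - 74 = -227/3 ≈ -75.667)
a = 127 (a = -189 + 316 = 127)
x(T) = 127*√T
(Q - 352)*O(6) + x(282) = (-227/3 - 352)*19 + 127*√282 = -1283/3*19 + 127*√282 = -24377/3 + 127*√282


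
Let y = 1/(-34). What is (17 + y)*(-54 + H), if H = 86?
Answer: 9232/17 ≈ 543.06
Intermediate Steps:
y = -1/34 ≈ -0.029412
(17 + y)*(-54 + H) = (17 - 1/34)*(-54 + 86) = (577/34)*32 = 9232/17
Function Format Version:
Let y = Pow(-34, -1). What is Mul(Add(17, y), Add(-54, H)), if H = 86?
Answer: Rational(9232, 17) ≈ 543.06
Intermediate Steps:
y = Rational(-1, 34) ≈ -0.029412
Mul(Add(17, y), Add(-54, H)) = Mul(Add(17, Rational(-1, 34)), Add(-54, 86)) = Mul(Rational(577, 34), 32) = Rational(9232, 17)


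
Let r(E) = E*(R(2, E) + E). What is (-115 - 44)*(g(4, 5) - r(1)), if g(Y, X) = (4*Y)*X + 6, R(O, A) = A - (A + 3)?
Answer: -13992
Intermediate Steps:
R(O, A) = -3 (R(O, A) = A - (3 + A) = A + (-3 - A) = -3)
r(E) = E*(-3 + E)
g(Y, X) = 6 + 4*X*Y (g(Y, X) = 4*X*Y + 6 = 6 + 4*X*Y)
(-115 - 44)*(g(4, 5) - r(1)) = (-115 - 44)*((6 + 4*5*4) - (-3 + 1)) = -159*((6 + 80) - (-2)) = -159*(86 - 1*(-2)) = -159*(86 + 2) = -159*88 = -13992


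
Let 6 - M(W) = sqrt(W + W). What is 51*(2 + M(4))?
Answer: 408 - 102*sqrt(2) ≈ 263.75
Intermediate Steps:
M(W) = 6 - sqrt(2)*sqrt(W) (M(W) = 6 - sqrt(W + W) = 6 - sqrt(2*W) = 6 - sqrt(2)*sqrt(W))
51*(2 + M(4)) = 51*(2 + (6 - sqrt(2)*sqrt(4))) = 51*(2 + (6 - 1*sqrt(2)*2)) = 51*(2 + (6 - 2*sqrt(2))) = 51*(8 - 2*sqrt(2)) = 408 - 102*sqrt(2)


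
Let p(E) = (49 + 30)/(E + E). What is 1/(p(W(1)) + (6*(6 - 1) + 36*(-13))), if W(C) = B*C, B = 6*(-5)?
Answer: -60/26359 ≈ -0.0022763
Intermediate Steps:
B = -30
W(C) = -30*C
p(E) = 79/(2*E) (p(E) = 79/((2*E)) = 79*(1/(2*E)) = 79/(2*E))
1/(p(W(1)) + (6*(6 - 1) + 36*(-13))) = 1/(79/(2*((-30*1))) + (6*(6 - 1) + 36*(-13))) = 1/((79/2)/(-30) + (6*5 - 468)) = 1/((79/2)*(-1/30) + (30 - 468)) = 1/(-79/60 - 438) = 1/(-26359/60) = -60/26359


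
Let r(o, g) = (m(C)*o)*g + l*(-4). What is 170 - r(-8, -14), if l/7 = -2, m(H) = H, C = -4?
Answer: 562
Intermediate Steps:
l = -14 (l = 7*(-2) = -14)
r(o, g) = 56 - 4*g*o (r(o, g) = (-4*o)*g - 14*(-4) = -4*g*o + 56 = 56 - 4*g*o)
170 - r(-8, -14) = 170 - (56 - 4*(-14)*(-8)) = 170 - (56 - 448) = 170 - 1*(-392) = 170 + 392 = 562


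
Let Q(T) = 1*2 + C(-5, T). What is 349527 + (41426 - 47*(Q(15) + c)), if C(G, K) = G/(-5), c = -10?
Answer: 391282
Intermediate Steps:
C(G, K) = -G/5 (C(G, K) = G*(-1/5) = -G/5)
Q(T) = 3 (Q(T) = 1*2 - 1/5*(-5) = 2 + 1 = 3)
349527 + (41426 - 47*(Q(15) + c)) = 349527 + (41426 - 47*(3 - 10)) = 349527 + (41426 - 47*(-7)) = 349527 + (41426 - 1*(-329)) = 349527 + (41426 + 329) = 349527 + 41755 = 391282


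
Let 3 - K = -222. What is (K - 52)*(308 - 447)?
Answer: -24047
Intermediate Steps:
K = 225 (K = 3 - 1*(-222) = 3 + 222 = 225)
(K - 52)*(308 - 447) = (225 - 52)*(308 - 447) = 173*(-139) = -24047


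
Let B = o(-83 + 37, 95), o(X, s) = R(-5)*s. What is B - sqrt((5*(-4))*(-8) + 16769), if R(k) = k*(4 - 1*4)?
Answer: -9*sqrt(209) ≈ -130.11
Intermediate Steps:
R(k) = 0 (R(k) = k*(4 - 4) = k*0 = 0)
o(X, s) = 0 (o(X, s) = 0*s = 0)
B = 0
B - sqrt((5*(-4))*(-8) + 16769) = 0 - sqrt((5*(-4))*(-8) + 16769) = 0 - sqrt(-20*(-8) + 16769) = 0 - sqrt(160 + 16769) = 0 - sqrt(16929) = 0 - 9*sqrt(209) = -9*sqrt(209)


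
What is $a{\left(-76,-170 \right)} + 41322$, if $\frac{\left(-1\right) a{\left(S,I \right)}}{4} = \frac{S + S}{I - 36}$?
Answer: $\frac{4255862}{103} \approx 41319.0$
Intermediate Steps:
$a{\left(S,I \right)} = - \frac{8 S}{-36 + I}$ ($a{\left(S,I \right)} = - 4 \frac{S + S}{I - 36} = - 4 \frac{2 S}{-36 + I} = - \frac{8 S}{-36 + I}$)
$a{\left(-76,-170 \right)} + 41322 = \left(-8\right) \left(-76\right) \frac{1}{-36 - 170} + 41322 = \left(-8\right) \left(-76\right) \frac{1}{-206} + 41322 = \left(-8\right) \left(-76\right) \left(- \frac{1}{206}\right) + 41322 = - \frac{304}{103} + 41322 = \frac{4255862}{103}$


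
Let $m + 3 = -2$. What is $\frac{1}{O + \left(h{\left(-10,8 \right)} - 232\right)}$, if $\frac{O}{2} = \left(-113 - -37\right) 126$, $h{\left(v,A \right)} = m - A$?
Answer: $- \frac{1}{19397} \approx -5.1554 \cdot 10^{-5}$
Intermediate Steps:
$m = -5$ ($m = -3 - 2 = -5$)
$h{\left(v,A \right)} = -5 - A$
$O = -19152$ ($O = 2 \left(-113 - -37\right) 126 = 2 \left(-113 + 37\right) 126 = 2 \left(\left(-76\right) 126\right) = 2 \left(-9576\right) = -19152$)
$\frac{1}{O + \left(h{\left(-10,8 \right)} - 232\right)} = \frac{1}{-19152 - 245} = \frac{1}{-19397} = - \frac{1}{19397}$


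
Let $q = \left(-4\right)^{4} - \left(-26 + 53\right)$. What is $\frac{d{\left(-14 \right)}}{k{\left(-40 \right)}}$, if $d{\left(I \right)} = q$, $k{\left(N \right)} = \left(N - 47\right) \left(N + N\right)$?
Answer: $\frac{229}{6960} \approx 0.032902$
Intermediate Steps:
$k{\left(N \right)} = 2 N \left(-47 + N\right)$ ($k{\left(N \right)} = \left(-47 + N\right) 2 N = 2 N \left(-47 + N\right)$)
$q = 229$ ($q = 256 - 27 = 229$)
$d{\left(I \right)} = 229$
$\frac{d{\left(-14 \right)}}{k{\left(-40 \right)}} = \frac{229}{2 \left(-40\right) \left(-47 - 40\right)} = \frac{229}{2 \left(-40\right) \left(-87\right)} = \frac{229}{6960}$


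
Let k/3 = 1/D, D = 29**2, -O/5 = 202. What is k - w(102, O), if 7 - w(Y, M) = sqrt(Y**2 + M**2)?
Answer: -5884/841 + 2*sqrt(257626) ≈ 1008.1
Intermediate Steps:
O = -1010 (O = -5*202 = -1010)
D = 841
w(Y, M) = 7 - sqrt(M**2 + Y**2) (w(Y, M) = 7 - sqrt(Y**2 + M**2) = 7 - sqrt(M**2 + Y**2))
k = 3/841 ≈ 0.0035672
k - w(102, O) = 3/841 - (7 - sqrt((-1010)**2 + 102**2)) = 3/841 - (7 - sqrt(1020100 + 10404)) = 3/841 - (7 - sqrt(1030504)) = 3/841 - (7 - 2*sqrt(257626)) = 3/841 + (-7 + 2*sqrt(257626)) = -5884/841 + 2*sqrt(257626)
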